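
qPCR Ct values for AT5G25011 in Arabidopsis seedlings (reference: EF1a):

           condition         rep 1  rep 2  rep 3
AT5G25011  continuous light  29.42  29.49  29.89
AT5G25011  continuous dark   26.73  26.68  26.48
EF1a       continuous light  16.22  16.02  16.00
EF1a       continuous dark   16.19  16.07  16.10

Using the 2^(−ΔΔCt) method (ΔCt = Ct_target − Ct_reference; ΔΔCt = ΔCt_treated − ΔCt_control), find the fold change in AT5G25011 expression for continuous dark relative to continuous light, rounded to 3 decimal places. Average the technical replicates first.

Mean Ct: AT5G25011 continuous light 29.600; AT5G25011 continuous dark 26.630; EF1a continuous light 16.080; EF1a continuous dark 16.120
ΔCt(continuous light) = 29.600 − 16.080 = 13.520
ΔCt(continuous dark) = 26.630 − 16.120 = 10.510
ΔΔCt = 10.510 − 13.520 = -3.010
Fold change = 2^(−(-3.010)) = 2^3.010 = 8.0556

8.056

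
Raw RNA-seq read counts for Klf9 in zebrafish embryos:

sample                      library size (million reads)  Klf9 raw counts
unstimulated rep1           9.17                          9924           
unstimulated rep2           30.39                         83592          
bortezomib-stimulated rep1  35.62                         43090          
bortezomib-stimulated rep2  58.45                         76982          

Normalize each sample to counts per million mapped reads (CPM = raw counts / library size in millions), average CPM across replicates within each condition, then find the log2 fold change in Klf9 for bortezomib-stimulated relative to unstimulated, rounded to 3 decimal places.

-0.601

CPM(unstimulated rep1) = 9924 / 9.17 = 1082.2246
CPM(unstimulated rep2) = 83592 / 30.39 = 2750.6417
CPM(bortezomib-stimulated rep1) = 43090 / 35.62 = 1209.7136
CPM(bortezomib-stimulated rep2) = 76982 / 58.45 = 1317.0573
mean CPM(unstimulated) = 1916.4332; mean CPM(bortezomib-stimulated) = 1263.3855
Fold change = 1263.3855 / 1916.4332 = 0.65924
log2(0.65924) = -0.6011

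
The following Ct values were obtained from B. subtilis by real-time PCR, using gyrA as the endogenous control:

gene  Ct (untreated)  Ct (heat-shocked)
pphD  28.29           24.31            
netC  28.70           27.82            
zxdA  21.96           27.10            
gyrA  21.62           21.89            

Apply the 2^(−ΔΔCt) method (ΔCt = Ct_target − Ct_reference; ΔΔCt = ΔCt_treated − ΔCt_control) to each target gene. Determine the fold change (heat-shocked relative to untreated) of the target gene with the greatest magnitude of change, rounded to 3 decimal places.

0.034

pphD: ΔΔCt = (24.31−21.89) − (28.29−21.62) = 2.42 − 6.67 = -4.25; fold change = 2^4.25 = 19.027
netC: ΔΔCt = (27.82−21.89) − (28.70−21.62) = 5.93 − 7.08 = -1.15; fold change = 2^1.15 = 2.219
zxdA: ΔΔCt = (27.10−21.89) − (21.96−21.62) = 5.21 − 0.34 = 4.87; fold change = 2^-4.87 = 0.034
zxdA has the largest |ΔΔCt| = 4.87.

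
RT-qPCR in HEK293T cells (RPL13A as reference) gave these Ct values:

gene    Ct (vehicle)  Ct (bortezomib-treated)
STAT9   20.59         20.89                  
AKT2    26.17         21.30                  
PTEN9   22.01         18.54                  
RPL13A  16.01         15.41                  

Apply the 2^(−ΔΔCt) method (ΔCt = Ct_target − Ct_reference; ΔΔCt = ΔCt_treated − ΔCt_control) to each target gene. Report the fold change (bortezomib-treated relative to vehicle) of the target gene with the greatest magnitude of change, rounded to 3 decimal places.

19.293

STAT9: ΔΔCt = (20.89−15.41) − (20.59−16.01) = 5.48 − 4.58 = 0.90; fold change = 2^-0.90 = 0.536
AKT2: ΔΔCt = (21.30−15.41) − (26.17−16.01) = 5.89 − 10.16 = -4.27; fold change = 2^4.27 = 19.293
PTEN9: ΔΔCt = (18.54−15.41) − (22.01−16.01) = 3.13 − 6.00 = -2.87; fold change = 2^2.87 = 7.311
AKT2 has the largest |ΔΔCt| = 4.27.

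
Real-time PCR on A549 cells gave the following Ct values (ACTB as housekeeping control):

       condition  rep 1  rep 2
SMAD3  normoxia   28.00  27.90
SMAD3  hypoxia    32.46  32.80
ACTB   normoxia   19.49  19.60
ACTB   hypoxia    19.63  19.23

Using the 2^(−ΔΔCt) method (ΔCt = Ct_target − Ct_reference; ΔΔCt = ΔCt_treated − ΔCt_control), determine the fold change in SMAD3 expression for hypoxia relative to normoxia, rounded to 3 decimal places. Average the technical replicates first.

0.036

Mean Ct: SMAD3 normoxia 27.950; SMAD3 hypoxia 32.630; ACTB normoxia 19.545; ACTB hypoxia 19.430
ΔCt(normoxia) = 27.950 − 19.545 = 8.405
ΔCt(hypoxia) = 32.630 − 19.430 = 13.200
ΔΔCt = 13.200 − 8.405 = 4.795
Fold change = 2^(−4.795) = 0.0360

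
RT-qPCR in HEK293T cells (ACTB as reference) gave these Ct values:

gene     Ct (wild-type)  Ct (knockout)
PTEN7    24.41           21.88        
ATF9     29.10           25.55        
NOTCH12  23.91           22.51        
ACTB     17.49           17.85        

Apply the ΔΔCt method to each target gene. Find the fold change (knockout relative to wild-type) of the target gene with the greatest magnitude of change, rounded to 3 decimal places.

PTEN7: ΔΔCt = (21.88−17.85) − (24.41−17.49) = 4.03 − 6.92 = -2.89; fold change = 2^2.89 = 7.413
ATF9: ΔΔCt = (25.55−17.85) − (29.10−17.49) = 7.70 − 11.61 = -3.91; fold change = 2^3.91 = 15.032
NOTCH12: ΔΔCt = (22.51−17.85) − (23.91−17.49) = 4.66 − 6.42 = -1.76; fold change = 2^1.76 = 3.387
ATF9 has the largest |ΔΔCt| = 3.91.

15.032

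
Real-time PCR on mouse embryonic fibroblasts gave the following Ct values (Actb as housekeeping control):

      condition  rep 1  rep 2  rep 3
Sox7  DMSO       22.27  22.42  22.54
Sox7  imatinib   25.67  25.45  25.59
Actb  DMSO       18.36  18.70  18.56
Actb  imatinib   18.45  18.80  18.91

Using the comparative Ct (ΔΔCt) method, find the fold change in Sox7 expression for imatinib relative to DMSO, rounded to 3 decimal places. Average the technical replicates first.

0.127

Mean Ct: Sox7 DMSO 22.410; Sox7 imatinib 25.570; Actb DMSO 18.540; Actb imatinib 18.720
ΔCt(DMSO) = 22.410 − 18.540 = 3.870
ΔCt(imatinib) = 25.570 − 18.720 = 6.850
ΔΔCt = 6.850 − 3.870 = 2.980
Fold change = 2^(−2.980) = 0.1267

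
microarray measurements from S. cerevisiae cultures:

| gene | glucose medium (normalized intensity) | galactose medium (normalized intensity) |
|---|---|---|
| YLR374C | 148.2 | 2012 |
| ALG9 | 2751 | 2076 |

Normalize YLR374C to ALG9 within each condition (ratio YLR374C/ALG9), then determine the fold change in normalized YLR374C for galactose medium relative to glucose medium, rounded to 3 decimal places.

17.990

YLR374C/ALG9 (glucose medium) = 148.2 / 2751 = 0.053871
YLR374C/ALG9 (galactose medium) = 2012 / 2076 = 0.96917
Fold change = 0.96917 / 0.053871 = 17.9905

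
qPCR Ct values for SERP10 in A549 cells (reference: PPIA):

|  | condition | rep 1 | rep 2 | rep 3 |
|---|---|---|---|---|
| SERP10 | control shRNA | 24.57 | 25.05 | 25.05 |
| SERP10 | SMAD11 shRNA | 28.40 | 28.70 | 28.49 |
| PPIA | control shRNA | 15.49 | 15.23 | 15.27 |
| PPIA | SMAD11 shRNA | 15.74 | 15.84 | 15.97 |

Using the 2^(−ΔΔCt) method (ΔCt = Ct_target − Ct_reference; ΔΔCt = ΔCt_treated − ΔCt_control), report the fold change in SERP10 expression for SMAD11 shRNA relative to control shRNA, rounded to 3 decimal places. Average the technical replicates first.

0.115

Mean Ct: SERP10 control shRNA 24.890; SERP10 SMAD11 shRNA 28.530; PPIA control shRNA 15.330; PPIA SMAD11 shRNA 15.850
ΔCt(control shRNA) = 24.890 − 15.330 = 9.560
ΔCt(SMAD11 shRNA) = 28.530 − 15.850 = 12.680
ΔΔCt = 12.680 − 9.560 = 3.120
Fold change = 2^(−3.120) = 0.1150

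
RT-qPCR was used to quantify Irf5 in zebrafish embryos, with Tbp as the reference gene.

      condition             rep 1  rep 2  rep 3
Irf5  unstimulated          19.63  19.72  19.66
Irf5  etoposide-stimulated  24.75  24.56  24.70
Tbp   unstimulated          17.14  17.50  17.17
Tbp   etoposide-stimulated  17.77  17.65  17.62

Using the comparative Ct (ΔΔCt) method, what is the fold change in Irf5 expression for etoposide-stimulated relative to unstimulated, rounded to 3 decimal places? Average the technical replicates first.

Mean Ct: Irf5 unstimulated 19.670; Irf5 etoposide-stimulated 24.670; Tbp unstimulated 17.270; Tbp etoposide-stimulated 17.680
ΔCt(unstimulated) = 19.670 − 17.270 = 2.400
ΔCt(etoposide-stimulated) = 24.670 − 17.680 = 6.990
ΔΔCt = 6.990 − 2.400 = 4.590
Fold change = 2^(−4.590) = 0.0415

0.042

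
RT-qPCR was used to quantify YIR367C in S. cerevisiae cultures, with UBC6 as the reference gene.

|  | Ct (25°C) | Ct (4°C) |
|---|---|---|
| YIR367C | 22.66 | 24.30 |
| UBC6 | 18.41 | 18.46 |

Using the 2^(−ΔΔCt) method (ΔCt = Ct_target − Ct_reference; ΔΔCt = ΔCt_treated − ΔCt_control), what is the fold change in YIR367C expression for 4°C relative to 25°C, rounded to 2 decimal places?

ΔCt(25°C) = 22.660 − 18.410 = 4.250
ΔCt(4°C) = 24.300 − 18.460 = 5.840
ΔΔCt = 5.840 − 4.250 = 1.590
Fold change = 2^(−1.590) = 0.332

0.33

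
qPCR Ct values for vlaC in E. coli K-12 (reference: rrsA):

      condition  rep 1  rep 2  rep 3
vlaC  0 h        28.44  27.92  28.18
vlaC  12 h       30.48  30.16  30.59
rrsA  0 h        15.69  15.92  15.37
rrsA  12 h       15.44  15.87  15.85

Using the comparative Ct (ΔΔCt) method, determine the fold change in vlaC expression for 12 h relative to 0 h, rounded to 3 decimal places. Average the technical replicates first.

0.222

Mean Ct: vlaC 0 h 28.180; vlaC 12 h 30.410; rrsA 0 h 15.660; rrsA 12 h 15.720
ΔCt(0 h) = 28.180 − 15.660 = 12.520
ΔCt(12 h) = 30.410 − 15.720 = 14.690
ΔΔCt = 14.690 − 12.520 = 2.170
Fold change = 2^(−2.170) = 0.2222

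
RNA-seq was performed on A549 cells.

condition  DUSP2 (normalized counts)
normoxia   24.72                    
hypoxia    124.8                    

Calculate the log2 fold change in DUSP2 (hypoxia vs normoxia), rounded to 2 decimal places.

Fold change = 124.8 / 24.72 = 5.0485
log2(5.0485) = 2.336

2.34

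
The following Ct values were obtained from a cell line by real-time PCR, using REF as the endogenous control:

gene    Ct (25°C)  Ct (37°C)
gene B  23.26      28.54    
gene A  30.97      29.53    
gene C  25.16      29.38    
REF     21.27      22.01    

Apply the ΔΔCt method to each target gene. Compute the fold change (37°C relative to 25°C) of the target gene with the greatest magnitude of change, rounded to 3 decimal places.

gene B: ΔΔCt = (28.54−22.01) − (23.26−21.27) = 6.53 − 1.99 = 4.54; fold change = 2^-4.54 = 0.043
gene A: ΔΔCt = (29.53−22.01) − (30.97−21.27) = 7.52 − 9.70 = -2.18; fold change = 2^2.18 = 4.532
gene C: ΔΔCt = (29.38−22.01) − (25.16−21.27) = 7.37 − 3.89 = 3.48; fold change = 2^-3.48 = 0.090
gene B has the largest |ΔΔCt| = 4.54.

0.043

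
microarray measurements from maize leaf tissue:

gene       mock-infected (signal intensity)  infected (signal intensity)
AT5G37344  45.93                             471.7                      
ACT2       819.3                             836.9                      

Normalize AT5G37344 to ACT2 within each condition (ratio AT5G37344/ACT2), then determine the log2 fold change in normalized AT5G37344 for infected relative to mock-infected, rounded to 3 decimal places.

AT5G37344/ACT2 (mock-infected) = 45.93 / 819.3 = 0.05606
AT5G37344/ACT2 (infected) = 471.7 / 836.9 = 0.56363
Fold change = 0.56363 / 0.05606 = 10.0540
log2(10.0540) = 3.3297

3.330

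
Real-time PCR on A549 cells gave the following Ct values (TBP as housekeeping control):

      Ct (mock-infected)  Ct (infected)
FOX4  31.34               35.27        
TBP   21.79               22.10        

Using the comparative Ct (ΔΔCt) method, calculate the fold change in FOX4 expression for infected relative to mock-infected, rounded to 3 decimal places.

0.081

ΔCt(mock-infected) = 31.340 − 21.790 = 9.550
ΔCt(infected) = 35.270 − 22.100 = 13.170
ΔΔCt = 13.170 − 9.550 = 3.620
Fold change = 2^(−3.620) = 0.0813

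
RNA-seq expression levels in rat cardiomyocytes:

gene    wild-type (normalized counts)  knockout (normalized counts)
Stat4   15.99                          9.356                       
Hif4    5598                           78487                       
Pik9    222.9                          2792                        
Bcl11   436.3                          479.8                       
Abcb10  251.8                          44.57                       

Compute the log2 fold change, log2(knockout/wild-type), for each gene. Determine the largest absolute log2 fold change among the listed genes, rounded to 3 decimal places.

3.809

log2(9.356/15.99) = -0.773  (Stat4)
log2(78487/5598) = 3.809  (Hif4)
log2(2792/222.9) = 3.647  (Pik9)
log2(479.8/436.3) = 0.137  (Bcl11)
log2(44.57/251.8) = -2.498  (Abcb10)
The largest magnitude belongs to Hif4.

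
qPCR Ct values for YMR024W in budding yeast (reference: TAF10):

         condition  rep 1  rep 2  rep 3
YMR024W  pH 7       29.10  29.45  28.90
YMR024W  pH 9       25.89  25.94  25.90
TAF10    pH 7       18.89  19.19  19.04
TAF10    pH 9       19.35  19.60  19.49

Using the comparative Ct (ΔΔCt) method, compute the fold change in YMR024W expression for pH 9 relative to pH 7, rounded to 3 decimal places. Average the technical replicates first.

12.817

Mean Ct: YMR024W pH 7 29.150; YMR024W pH 9 25.910; TAF10 pH 7 19.040; TAF10 pH 9 19.480
ΔCt(pH 7) = 29.150 − 19.040 = 10.110
ΔCt(pH 9) = 25.910 − 19.480 = 6.430
ΔΔCt = 6.430 − 10.110 = -3.680
Fold change = 2^(−(-3.680)) = 2^3.680 = 12.8171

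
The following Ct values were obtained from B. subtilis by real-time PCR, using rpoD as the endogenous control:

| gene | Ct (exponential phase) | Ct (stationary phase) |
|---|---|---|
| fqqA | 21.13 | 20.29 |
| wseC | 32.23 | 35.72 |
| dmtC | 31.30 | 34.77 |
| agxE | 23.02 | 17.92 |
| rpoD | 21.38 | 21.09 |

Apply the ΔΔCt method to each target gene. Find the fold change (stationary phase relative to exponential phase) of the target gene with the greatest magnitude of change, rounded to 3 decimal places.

28.051

fqqA: ΔΔCt = (20.29−21.09) − (21.13−21.38) = -0.80 − (-0.25) = -0.55; fold change = 2^0.55 = 1.464
wseC: ΔΔCt = (35.72−21.09) − (32.23−21.38) = 14.63 − 10.85 = 3.78; fold change = 2^-3.78 = 0.073
dmtC: ΔΔCt = (34.77−21.09) − (31.30−21.38) = 13.68 − 9.92 = 3.76; fold change = 2^-3.76 = 0.074
agxE: ΔΔCt = (17.92−21.09) − (23.02−21.38) = -3.17 − 1.64 = -4.81; fold change = 2^4.81 = 28.051
agxE has the largest |ΔΔCt| = 4.81.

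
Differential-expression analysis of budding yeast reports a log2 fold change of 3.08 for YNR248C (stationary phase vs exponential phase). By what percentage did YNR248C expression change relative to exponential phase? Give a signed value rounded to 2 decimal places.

Fold change = 2^(3.08) = 8.4561
Percent change = (FC − 1) × 100% = (8.4561 − 1) × 100 = 745.61%

745.61%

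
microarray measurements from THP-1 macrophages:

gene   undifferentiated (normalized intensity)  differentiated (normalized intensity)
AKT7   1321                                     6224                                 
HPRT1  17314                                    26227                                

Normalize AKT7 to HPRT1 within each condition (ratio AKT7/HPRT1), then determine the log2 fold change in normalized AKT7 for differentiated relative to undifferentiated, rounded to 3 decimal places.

1.637

AKT7/HPRT1 (undifferentiated) = 1321 / 17314 = 0.076297
AKT7/HPRT1 (differentiated) = 6224 / 26227 = 0.23731
Fold change = 0.23731 / 0.076297 = 3.1104
log2(3.1104) = 1.6371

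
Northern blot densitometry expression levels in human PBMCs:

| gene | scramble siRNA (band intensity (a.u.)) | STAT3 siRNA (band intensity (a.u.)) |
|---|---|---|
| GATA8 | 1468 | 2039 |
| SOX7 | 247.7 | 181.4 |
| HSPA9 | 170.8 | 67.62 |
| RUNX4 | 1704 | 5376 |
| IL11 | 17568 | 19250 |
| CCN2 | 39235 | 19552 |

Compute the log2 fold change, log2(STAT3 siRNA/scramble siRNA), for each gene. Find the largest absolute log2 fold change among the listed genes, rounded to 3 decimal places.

1.658

log2(2039/1468) = 0.474  (GATA8)
log2(181.4/247.7) = -0.449  (SOX7)
log2(67.62/170.8) = -1.337  (HSPA9)
log2(5376/1704) = 1.658  (RUNX4)
log2(19250/17568) = 0.132  (IL11)
log2(19552/39235) = -1.005  (CCN2)
The largest magnitude belongs to RUNX4.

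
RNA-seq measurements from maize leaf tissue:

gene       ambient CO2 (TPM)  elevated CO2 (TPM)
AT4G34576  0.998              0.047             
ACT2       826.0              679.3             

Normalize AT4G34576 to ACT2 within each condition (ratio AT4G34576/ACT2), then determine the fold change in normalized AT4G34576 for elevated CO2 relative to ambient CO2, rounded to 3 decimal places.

AT4G34576/ACT2 (ambient CO2) = 0.998 / 826.0 = 0.0012082
AT4G34576/ACT2 (elevated CO2) = 0.047 / 679.3 = 6.9189e-05
Fold change = 6.9189e-05 / 0.0012082 = 0.0573

0.057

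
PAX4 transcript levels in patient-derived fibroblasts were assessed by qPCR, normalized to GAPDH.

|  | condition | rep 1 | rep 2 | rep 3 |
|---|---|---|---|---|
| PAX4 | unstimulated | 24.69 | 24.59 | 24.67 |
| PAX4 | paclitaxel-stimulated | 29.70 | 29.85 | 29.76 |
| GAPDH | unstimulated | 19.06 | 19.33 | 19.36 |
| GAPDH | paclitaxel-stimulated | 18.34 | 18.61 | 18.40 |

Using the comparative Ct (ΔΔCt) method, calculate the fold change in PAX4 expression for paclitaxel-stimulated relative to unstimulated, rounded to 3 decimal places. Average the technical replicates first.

Mean Ct: PAX4 unstimulated 24.650; PAX4 paclitaxel-stimulated 29.770; GAPDH unstimulated 19.250; GAPDH paclitaxel-stimulated 18.450
ΔCt(unstimulated) = 24.650 − 19.250 = 5.400
ΔCt(paclitaxel-stimulated) = 29.770 − 18.450 = 11.320
ΔΔCt = 11.320 − 5.400 = 5.920
Fold change = 2^(−5.920) = 0.0165

0.017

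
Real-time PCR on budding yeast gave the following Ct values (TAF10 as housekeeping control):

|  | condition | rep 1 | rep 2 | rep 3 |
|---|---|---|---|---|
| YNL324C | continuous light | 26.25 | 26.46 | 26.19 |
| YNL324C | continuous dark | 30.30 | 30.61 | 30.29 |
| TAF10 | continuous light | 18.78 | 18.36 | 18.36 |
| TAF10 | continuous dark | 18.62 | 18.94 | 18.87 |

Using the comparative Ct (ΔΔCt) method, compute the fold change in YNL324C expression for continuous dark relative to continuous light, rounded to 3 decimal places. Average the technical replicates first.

Mean Ct: YNL324C continuous light 26.300; YNL324C continuous dark 30.400; TAF10 continuous light 18.500; TAF10 continuous dark 18.810
ΔCt(continuous light) = 26.300 − 18.500 = 7.800
ΔCt(continuous dark) = 30.400 − 18.810 = 11.590
ΔΔCt = 11.590 − 7.800 = 3.790
Fold change = 2^(−3.790) = 0.0723

0.072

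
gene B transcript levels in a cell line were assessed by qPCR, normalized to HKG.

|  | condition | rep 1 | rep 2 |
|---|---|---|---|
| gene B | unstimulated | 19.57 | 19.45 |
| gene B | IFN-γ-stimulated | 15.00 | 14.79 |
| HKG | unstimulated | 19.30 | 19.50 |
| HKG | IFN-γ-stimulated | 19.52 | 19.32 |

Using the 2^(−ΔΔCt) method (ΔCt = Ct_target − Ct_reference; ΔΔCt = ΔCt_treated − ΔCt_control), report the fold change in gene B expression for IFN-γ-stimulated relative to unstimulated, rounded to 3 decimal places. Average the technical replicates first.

Mean Ct: gene B unstimulated 19.510; gene B IFN-γ-stimulated 14.895; HKG unstimulated 19.400; HKG IFN-γ-stimulated 19.420
ΔCt(unstimulated) = 19.510 − 19.400 = 0.110
ΔCt(IFN-γ-stimulated) = 14.895 − 19.420 = -4.525
ΔΔCt = -4.525 − 0.110 = -4.635
Fold change = 2^(−(-4.635)) = 2^4.635 = 24.8470

24.847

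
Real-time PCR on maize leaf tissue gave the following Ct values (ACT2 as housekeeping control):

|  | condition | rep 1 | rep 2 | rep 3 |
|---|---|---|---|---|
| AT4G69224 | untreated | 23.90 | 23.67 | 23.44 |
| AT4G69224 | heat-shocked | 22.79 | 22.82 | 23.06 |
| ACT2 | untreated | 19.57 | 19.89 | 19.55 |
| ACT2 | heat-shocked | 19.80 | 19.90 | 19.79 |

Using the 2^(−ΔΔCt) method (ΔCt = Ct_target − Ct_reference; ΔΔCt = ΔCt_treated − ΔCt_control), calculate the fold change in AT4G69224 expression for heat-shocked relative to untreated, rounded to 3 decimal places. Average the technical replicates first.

Mean Ct: AT4G69224 untreated 23.670; AT4G69224 heat-shocked 22.890; ACT2 untreated 19.670; ACT2 heat-shocked 19.830
ΔCt(untreated) = 23.670 − 19.670 = 4.000
ΔCt(heat-shocked) = 22.890 − 19.830 = 3.060
ΔΔCt = 3.060 − 4.000 = -0.940
Fold change = 2^(−(-0.940)) = 2^0.940 = 1.9185

1.919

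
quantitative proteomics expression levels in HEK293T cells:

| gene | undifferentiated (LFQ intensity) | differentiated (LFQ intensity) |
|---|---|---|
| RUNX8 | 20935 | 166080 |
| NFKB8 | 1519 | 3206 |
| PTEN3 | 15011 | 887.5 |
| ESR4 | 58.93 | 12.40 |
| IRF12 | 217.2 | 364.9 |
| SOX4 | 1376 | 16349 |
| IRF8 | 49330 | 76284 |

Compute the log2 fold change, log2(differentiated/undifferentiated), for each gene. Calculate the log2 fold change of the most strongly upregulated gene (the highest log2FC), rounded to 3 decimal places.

3.571

log2(166080/20935) = 2.988  (RUNX8)
log2(3206/1519) = 1.078  (NFKB8)
log2(887.5/15011) = -4.080  (PTEN3)
log2(12.40/58.93) = -2.249  (ESR4)
log2(364.9/217.2) = 0.748  (IRF12)
log2(16349/1376) = 3.571  (SOX4)
log2(76284/49330) = 0.629  (IRF8)
SOX4 is most strongly upregulated.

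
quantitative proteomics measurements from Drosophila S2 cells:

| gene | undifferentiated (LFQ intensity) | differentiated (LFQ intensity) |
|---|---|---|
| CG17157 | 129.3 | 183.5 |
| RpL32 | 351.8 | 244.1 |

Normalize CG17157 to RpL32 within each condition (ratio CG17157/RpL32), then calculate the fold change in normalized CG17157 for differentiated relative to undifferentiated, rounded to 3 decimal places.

2.045

CG17157/RpL32 (undifferentiated) = 129.3 / 351.8 = 0.36754
CG17157/RpL32 (differentiated) = 183.5 / 244.1 = 0.75174
Fold change = 0.75174 / 0.36754 = 2.0453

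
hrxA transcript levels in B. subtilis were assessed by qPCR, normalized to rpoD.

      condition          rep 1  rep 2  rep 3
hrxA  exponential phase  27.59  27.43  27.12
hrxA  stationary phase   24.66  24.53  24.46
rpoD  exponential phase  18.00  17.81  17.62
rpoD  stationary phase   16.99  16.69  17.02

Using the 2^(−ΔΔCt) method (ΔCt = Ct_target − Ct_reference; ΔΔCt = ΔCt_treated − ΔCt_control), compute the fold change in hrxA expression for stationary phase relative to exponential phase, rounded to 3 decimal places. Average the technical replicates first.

Mean Ct: hrxA exponential phase 27.380; hrxA stationary phase 24.550; rpoD exponential phase 17.810; rpoD stationary phase 16.900
ΔCt(exponential phase) = 27.380 − 17.810 = 9.570
ΔCt(stationary phase) = 24.550 − 16.900 = 7.650
ΔΔCt = 7.650 − 9.570 = -1.920
Fold change = 2^(−(-1.920)) = 2^1.920 = 3.7842

3.784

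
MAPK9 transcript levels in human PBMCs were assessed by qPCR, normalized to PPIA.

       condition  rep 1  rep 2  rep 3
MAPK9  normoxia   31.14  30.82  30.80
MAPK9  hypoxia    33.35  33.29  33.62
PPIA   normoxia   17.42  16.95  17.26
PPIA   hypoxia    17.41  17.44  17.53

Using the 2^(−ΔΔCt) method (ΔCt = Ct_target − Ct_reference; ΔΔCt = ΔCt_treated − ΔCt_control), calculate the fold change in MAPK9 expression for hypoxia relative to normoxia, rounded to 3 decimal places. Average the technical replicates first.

Mean Ct: MAPK9 normoxia 30.920; MAPK9 hypoxia 33.420; PPIA normoxia 17.210; PPIA hypoxia 17.460
ΔCt(normoxia) = 30.920 − 17.210 = 13.710
ΔCt(hypoxia) = 33.420 − 17.460 = 15.960
ΔΔCt = 15.960 − 13.710 = 2.250
Fold change = 2^(−2.250) = 0.2102

0.210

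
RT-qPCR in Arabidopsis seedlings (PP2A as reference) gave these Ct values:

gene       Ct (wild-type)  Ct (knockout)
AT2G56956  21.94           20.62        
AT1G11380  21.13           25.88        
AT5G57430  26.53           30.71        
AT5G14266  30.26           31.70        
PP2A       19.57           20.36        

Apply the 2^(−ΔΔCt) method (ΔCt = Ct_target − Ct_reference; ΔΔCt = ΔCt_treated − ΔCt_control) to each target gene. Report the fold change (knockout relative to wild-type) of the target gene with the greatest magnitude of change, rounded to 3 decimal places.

AT2G56956: ΔΔCt = (20.62−20.36) − (21.94−19.57) = 0.26 − 2.37 = -2.11; fold change = 2^2.11 = 4.317
AT1G11380: ΔΔCt = (25.88−20.36) − (21.13−19.57) = 5.52 − 1.56 = 3.96; fold change = 2^-3.96 = 0.064
AT5G57430: ΔΔCt = (30.71−20.36) − (26.53−19.57) = 10.35 − 6.96 = 3.39; fold change = 2^-3.39 = 0.095
AT5G14266: ΔΔCt = (31.70−20.36) − (30.26−19.57) = 11.34 − 10.69 = 0.65; fold change = 2^-0.65 = 0.637
AT1G11380 has the largest |ΔΔCt| = 3.96.

0.064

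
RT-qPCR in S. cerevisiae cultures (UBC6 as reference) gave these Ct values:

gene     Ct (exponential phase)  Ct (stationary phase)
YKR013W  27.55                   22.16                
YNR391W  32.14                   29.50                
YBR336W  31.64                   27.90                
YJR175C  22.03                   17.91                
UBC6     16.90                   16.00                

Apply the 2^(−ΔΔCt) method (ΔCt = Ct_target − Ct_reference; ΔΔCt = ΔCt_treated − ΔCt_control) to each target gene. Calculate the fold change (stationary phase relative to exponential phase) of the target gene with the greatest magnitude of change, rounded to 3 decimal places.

YKR013W: ΔΔCt = (22.16−16.00) − (27.55−16.90) = 6.16 − 10.65 = -4.49; fold change = 2^4.49 = 22.471
YNR391W: ΔΔCt = (29.50−16.00) − (32.14−16.90) = 13.50 − 15.24 = -1.74; fold change = 2^1.74 = 3.340
YBR336W: ΔΔCt = (27.90−16.00) − (31.64−16.90) = 11.90 − 14.74 = -2.84; fold change = 2^2.84 = 7.160
YJR175C: ΔΔCt = (17.91−16.00) − (22.03−16.90) = 1.91 − 5.13 = -3.22; fold change = 2^3.22 = 9.318
YKR013W has the largest |ΔΔCt| = 4.49.

22.471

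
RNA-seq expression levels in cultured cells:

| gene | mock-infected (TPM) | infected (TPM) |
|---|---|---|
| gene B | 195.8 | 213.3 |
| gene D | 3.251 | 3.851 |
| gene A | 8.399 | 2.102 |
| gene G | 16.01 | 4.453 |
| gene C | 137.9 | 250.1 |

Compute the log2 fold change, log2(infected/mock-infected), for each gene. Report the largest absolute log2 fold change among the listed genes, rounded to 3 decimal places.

1.998

log2(213.3/195.8) = 0.124  (gene B)
log2(3.851/3.251) = 0.244  (gene D)
log2(2.102/8.399) = -1.998  (gene A)
log2(4.453/16.01) = -1.846  (gene G)
log2(250.1/137.9) = 0.859  (gene C)
The largest magnitude belongs to gene A.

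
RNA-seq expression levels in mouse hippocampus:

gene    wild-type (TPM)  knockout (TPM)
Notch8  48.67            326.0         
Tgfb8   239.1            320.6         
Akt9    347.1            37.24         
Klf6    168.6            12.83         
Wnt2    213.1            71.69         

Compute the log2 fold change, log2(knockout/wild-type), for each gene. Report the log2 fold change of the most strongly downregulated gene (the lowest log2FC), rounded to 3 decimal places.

-3.716

log2(326.0/48.67) = 2.744  (Notch8)
log2(320.6/239.1) = 0.423  (Tgfb8)
log2(37.24/347.1) = -3.220  (Akt9)
log2(12.83/168.6) = -3.716  (Klf6)
log2(71.69/213.1) = -1.572  (Wnt2)
Klf6 is most strongly downregulated.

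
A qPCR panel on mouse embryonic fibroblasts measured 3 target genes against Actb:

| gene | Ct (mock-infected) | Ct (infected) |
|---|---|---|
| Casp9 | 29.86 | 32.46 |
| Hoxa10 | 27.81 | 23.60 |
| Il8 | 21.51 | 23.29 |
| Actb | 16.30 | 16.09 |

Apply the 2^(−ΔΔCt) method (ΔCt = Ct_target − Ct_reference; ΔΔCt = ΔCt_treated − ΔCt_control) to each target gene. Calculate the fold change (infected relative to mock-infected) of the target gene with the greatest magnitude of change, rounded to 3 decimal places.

Casp9: ΔΔCt = (32.46−16.09) − (29.86−16.30) = 16.37 − 13.56 = 2.81; fold change = 2^-2.81 = 0.143
Hoxa10: ΔΔCt = (23.60−16.09) − (27.81−16.30) = 7.51 − 11.51 = -4.00; fold change = 2^4.00 = 16.000
Il8: ΔΔCt = (23.29−16.09) − (21.51−16.30) = 7.20 − 5.21 = 1.99; fold change = 2^-1.99 = 0.252
Hoxa10 has the largest |ΔΔCt| = 4.00.

16.000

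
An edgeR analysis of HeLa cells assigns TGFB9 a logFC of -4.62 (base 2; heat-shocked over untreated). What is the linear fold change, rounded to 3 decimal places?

Fold change = 2^(-4.62) = 0.0407
That is, TGFB9 drops to 4.1% of the untreated level.

0.041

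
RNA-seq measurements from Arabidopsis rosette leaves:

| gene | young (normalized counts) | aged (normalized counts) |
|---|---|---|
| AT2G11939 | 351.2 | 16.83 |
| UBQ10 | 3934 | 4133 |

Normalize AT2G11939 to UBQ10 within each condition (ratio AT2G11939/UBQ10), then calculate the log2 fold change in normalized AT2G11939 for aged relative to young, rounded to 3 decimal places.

-4.454

AT2G11939/UBQ10 (young) = 351.2 / 3934 = 0.089273
AT2G11939/UBQ10 (aged) = 16.83 / 4133 = 0.0040721
Fold change = 0.0040721 / 0.089273 = 0.0456
log2(0.0456) = -4.4544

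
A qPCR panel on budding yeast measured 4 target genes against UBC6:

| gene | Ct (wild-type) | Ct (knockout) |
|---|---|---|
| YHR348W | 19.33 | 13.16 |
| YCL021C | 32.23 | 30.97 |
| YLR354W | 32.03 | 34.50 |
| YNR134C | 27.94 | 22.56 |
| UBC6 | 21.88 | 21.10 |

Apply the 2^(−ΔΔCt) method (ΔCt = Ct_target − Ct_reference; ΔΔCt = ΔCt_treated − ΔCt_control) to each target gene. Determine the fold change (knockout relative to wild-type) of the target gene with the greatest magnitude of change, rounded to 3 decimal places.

41.933

YHR348W: ΔΔCt = (13.16−21.10) − (19.33−21.88) = -7.94 − (-2.55) = -5.39; fold change = 2^5.39 = 41.933
YCL021C: ΔΔCt = (30.97−21.10) − (32.23−21.88) = 9.87 − 10.35 = -0.48; fold change = 2^0.48 = 1.395
YLR354W: ΔΔCt = (34.50−21.10) − (32.03−21.88) = 13.40 − 10.15 = 3.25; fold change = 2^-3.25 = 0.105
YNR134C: ΔΔCt = (22.56−21.10) − (27.94−21.88) = 1.46 − 6.06 = -4.60; fold change = 2^4.60 = 24.251
YHR348W has the largest |ΔΔCt| = 5.39.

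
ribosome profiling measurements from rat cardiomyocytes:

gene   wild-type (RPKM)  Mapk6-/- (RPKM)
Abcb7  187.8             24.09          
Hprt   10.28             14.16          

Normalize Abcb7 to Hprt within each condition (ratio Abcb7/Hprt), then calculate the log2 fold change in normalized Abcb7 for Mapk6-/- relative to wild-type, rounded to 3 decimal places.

Abcb7/Hprt (wild-type) = 187.8 / 10.28 = 18.268
Abcb7/Hprt (Mapk6-/-) = 24.09 / 14.16 = 1.7013
Fold change = 1.7013 / 18.268 = 0.0931
log2(0.0931) = -3.4247

-3.425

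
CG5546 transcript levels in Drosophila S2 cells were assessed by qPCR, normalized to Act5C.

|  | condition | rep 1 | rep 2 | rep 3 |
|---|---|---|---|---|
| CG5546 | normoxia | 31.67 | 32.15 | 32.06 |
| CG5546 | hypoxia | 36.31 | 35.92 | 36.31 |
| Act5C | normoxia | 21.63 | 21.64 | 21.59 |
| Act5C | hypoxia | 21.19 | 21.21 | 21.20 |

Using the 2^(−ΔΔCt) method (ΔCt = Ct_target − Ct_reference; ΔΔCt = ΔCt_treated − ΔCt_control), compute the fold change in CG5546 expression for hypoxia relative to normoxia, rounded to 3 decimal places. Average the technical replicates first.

0.040

Mean Ct: CG5546 normoxia 31.960; CG5546 hypoxia 36.180; Act5C normoxia 21.620; Act5C hypoxia 21.200
ΔCt(normoxia) = 31.960 − 21.620 = 10.340
ΔCt(hypoxia) = 36.180 − 21.200 = 14.980
ΔΔCt = 14.980 − 10.340 = 4.640
Fold change = 2^(−4.640) = 0.0401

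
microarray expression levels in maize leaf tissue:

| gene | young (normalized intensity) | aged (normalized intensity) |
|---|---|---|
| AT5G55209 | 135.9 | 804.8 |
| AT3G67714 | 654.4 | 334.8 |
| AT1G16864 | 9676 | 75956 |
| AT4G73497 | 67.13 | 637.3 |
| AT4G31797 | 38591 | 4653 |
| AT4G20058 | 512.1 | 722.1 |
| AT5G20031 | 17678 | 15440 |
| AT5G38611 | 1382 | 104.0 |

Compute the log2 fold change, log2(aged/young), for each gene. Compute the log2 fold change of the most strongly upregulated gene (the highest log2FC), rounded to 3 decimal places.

3.247

log2(804.8/135.9) = 2.566  (AT5G55209)
log2(334.8/654.4) = -0.967  (AT3G67714)
log2(75956/9676) = 2.973  (AT1G16864)
log2(637.3/67.13) = 3.247  (AT4G73497)
log2(4653/38591) = -3.052  (AT4G31797)
log2(722.1/512.1) = 0.496  (AT4G20058)
log2(15440/17678) = -0.195  (AT5G20031)
log2(104.0/1382) = -3.732  (AT5G38611)
AT4G73497 is most strongly upregulated.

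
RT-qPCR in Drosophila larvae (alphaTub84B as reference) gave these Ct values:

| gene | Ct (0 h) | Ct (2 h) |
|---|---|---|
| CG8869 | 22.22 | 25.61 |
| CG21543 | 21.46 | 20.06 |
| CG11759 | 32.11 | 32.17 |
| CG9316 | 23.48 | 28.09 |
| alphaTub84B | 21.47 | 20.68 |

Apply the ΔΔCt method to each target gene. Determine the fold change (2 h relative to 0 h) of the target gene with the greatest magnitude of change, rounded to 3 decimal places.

0.024

CG8869: ΔΔCt = (25.61−20.68) − (22.22−21.47) = 4.93 − 0.75 = 4.18; fold change = 2^-4.18 = 0.055
CG21543: ΔΔCt = (20.06−20.68) − (21.46−21.47) = -0.62 − (-0.01) = -0.61; fold change = 2^0.61 = 1.526
CG11759: ΔΔCt = (32.17−20.68) − (32.11−21.47) = 11.49 − 10.64 = 0.85; fold change = 2^-0.85 = 0.555
CG9316: ΔΔCt = (28.09−20.68) − (23.48−21.47) = 7.41 − 2.01 = 5.40; fold change = 2^-5.40 = 0.024
CG9316 has the largest |ΔΔCt| = 5.40.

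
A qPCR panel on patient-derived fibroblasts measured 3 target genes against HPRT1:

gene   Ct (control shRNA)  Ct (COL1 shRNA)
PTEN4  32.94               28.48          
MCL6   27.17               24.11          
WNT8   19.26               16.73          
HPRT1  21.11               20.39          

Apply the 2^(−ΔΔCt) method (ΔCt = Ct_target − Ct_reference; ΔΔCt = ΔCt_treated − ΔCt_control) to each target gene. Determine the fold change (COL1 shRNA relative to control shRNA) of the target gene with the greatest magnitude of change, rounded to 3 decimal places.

13.361

PTEN4: ΔΔCt = (28.48−20.39) − (32.94−21.11) = 8.09 − 11.83 = -3.74; fold change = 2^3.74 = 13.361
MCL6: ΔΔCt = (24.11−20.39) − (27.17−21.11) = 3.72 − 6.06 = -2.34; fold change = 2^2.34 = 5.063
WNT8: ΔΔCt = (16.73−20.39) − (19.26−21.11) = -3.66 − (-1.85) = -1.81; fold change = 2^1.81 = 3.506
PTEN4 has the largest |ΔΔCt| = 3.74.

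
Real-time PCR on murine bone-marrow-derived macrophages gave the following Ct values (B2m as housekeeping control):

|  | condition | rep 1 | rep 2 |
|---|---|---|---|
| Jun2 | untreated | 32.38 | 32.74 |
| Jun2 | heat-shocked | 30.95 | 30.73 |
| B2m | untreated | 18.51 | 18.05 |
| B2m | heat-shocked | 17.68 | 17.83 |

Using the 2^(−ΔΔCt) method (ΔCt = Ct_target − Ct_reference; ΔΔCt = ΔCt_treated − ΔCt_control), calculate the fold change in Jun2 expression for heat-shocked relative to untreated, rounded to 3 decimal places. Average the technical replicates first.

Mean Ct: Jun2 untreated 32.560; Jun2 heat-shocked 30.840; B2m untreated 18.280; B2m heat-shocked 17.755
ΔCt(untreated) = 32.560 − 18.280 = 14.280
ΔCt(heat-shocked) = 30.840 − 17.755 = 13.085
ΔΔCt = 13.085 − 14.280 = -1.195
Fold change = 2^(−(-1.195)) = 2^1.195 = 2.2894

2.289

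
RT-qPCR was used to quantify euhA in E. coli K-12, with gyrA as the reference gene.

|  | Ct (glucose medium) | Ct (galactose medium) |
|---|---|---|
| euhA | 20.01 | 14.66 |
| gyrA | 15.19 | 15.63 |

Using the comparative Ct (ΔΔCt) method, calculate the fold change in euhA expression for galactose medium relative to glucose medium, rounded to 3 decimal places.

55.330

ΔCt(glucose medium) = 20.010 − 15.190 = 4.820
ΔCt(galactose medium) = 14.660 − 15.630 = -0.970
ΔΔCt = -0.970 − 4.820 = -5.790
Fold change = 2^(−(-5.790)) = 2^5.790 = 55.3304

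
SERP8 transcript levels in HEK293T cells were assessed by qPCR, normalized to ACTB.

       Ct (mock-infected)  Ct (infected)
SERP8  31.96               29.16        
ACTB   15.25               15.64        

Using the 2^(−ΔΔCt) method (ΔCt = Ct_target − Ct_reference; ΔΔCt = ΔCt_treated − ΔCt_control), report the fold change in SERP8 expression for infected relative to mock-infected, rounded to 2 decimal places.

9.13

ΔCt(mock-infected) = 31.960 − 15.250 = 16.710
ΔCt(infected) = 29.160 − 15.640 = 13.520
ΔΔCt = 13.520 − 16.710 = -3.190
Fold change = 2^(−(-3.190)) = 2^3.190 = 9.126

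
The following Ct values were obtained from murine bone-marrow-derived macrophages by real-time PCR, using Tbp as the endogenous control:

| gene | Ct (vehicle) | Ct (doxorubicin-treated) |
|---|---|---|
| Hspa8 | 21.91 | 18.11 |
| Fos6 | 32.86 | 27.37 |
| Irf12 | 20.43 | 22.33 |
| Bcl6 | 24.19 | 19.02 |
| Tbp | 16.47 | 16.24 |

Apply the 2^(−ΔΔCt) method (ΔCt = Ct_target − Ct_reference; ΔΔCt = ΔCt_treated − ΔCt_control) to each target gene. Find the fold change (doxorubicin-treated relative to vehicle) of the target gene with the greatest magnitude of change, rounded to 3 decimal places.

38.319

Hspa8: ΔΔCt = (18.11−16.24) − (21.91−16.47) = 1.87 − 5.44 = -3.57; fold change = 2^3.57 = 11.876
Fos6: ΔΔCt = (27.37−16.24) − (32.86−16.47) = 11.13 − 16.39 = -5.26; fold change = 2^5.26 = 38.319
Irf12: ΔΔCt = (22.33−16.24) − (20.43−16.47) = 6.09 − 3.96 = 2.13; fold change = 2^-2.13 = 0.228
Bcl6: ΔΔCt = (19.02−16.24) − (24.19−16.47) = 2.78 − 7.72 = -4.94; fold change = 2^4.94 = 30.696
Fos6 has the largest |ΔΔCt| = 5.26.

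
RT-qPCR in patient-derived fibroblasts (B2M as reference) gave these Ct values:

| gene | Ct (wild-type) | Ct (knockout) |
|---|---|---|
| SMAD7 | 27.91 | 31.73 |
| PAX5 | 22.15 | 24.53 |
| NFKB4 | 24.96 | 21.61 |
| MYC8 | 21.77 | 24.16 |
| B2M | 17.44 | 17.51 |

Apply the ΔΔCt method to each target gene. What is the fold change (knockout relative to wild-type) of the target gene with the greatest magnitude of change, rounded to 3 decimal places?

SMAD7: ΔΔCt = (31.73−17.51) − (27.91−17.44) = 14.22 − 10.47 = 3.75; fold change = 2^-3.75 = 0.074
PAX5: ΔΔCt = (24.53−17.51) − (22.15−17.44) = 7.02 − 4.71 = 2.31; fold change = 2^-2.31 = 0.202
NFKB4: ΔΔCt = (21.61−17.51) − (24.96−17.44) = 4.10 − 7.52 = -3.42; fold change = 2^3.42 = 10.703
MYC8: ΔΔCt = (24.16−17.51) − (21.77−17.44) = 6.65 − 4.33 = 2.32; fold change = 2^-2.32 = 0.200
SMAD7 has the largest |ΔΔCt| = 3.75.

0.074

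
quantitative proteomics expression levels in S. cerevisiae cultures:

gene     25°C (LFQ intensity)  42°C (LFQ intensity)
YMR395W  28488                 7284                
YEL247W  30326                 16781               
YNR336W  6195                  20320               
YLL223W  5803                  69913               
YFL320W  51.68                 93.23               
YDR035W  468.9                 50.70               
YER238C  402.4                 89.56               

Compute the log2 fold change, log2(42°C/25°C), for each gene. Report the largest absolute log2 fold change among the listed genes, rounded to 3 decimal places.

log2(7284/28488) = -1.968  (YMR395W)
log2(16781/30326) = -0.854  (YEL247W)
log2(20320/6195) = 1.714  (YNR336W)
log2(69913/5803) = 3.591  (YLL223W)
log2(93.23/51.68) = 0.851  (YFL320W)
log2(50.70/468.9) = -3.209  (YDR035W)
log2(89.56/402.4) = -2.168  (YER238C)
The largest magnitude belongs to YLL223W.

3.591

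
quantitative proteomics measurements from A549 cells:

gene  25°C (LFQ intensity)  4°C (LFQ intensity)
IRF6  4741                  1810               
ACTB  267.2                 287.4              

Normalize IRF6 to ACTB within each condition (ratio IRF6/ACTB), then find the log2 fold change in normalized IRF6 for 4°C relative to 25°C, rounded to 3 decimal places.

IRF6/ACTB (25°C) = 4741 / 267.2 = 17.743
IRF6/ACTB (4°C) = 1810 / 287.4 = 6.2978
Fold change = 6.2978 / 17.743 = 0.3549
log2(0.3549) = -1.4943

-1.494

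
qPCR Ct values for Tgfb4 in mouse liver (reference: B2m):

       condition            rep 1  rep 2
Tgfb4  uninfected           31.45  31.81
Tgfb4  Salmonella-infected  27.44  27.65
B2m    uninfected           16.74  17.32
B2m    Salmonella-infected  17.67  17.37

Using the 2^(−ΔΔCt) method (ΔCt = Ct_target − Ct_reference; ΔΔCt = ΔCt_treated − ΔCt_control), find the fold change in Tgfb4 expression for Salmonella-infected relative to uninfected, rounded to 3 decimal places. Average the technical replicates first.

23.835

Mean Ct: Tgfb4 uninfected 31.630; Tgfb4 Salmonella-infected 27.545; B2m uninfected 17.030; B2m Salmonella-infected 17.520
ΔCt(uninfected) = 31.630 − 17.030 = 14.600
ΔCt(Salmonella-infected) = 27.545 − 17.520 = 10.025
ΔΔCt = 10.025 − 14.600 = -4.575
Fold change = 2^(−(-4.575)) = 2^4.575 = 23.8348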